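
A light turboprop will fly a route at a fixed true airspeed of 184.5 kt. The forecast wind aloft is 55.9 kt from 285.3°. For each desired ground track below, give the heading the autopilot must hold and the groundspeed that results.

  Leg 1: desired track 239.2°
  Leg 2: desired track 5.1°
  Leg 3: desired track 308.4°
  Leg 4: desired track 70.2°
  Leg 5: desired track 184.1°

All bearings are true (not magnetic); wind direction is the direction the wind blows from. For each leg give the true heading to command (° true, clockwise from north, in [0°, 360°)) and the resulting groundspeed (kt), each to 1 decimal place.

Leg 1: desired track 239.2°; wind correction +12.6° → command heading 251.8°, groundspeed 141.3 kt
Leg 2: desired track 5.1°; wind correction -17.3° → command heading 347.8°, groundspeed 166.2 kt
Leg 3: desired track 308.4°; wind correction -6.8° → command heading 301.6°, groundspeed 131.8 kt
Leg 4: desired track 70.2°; wind correction -10.0° → command heading 60.2°, groundspeed 227.4 kt
Leg 5: desired track 184.1°; wind correction +17.3° → command heading 201.4°, groundspeed 187.0 kt

Leg 1: heading=251.8°, groundspeed=141.3 kt
Leg 2: heading=347.8°, groundspeed=166.2 kt
Leg 3: heading=301.6°, groundspeed=131.8 kt
Leg 4: heading=60.2°, groundspeed=227.4 kt
Leg 5: heading=201.4°, groundspeed=187.0 kt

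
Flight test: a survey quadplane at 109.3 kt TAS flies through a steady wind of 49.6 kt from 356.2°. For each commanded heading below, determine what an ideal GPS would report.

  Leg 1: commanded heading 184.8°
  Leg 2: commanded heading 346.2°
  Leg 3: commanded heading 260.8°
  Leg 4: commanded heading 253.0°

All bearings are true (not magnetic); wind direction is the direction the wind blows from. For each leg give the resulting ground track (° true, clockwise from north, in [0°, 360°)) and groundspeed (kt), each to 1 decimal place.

Leg 1: track=182.1°, groundspeed=158.5 kt
Leg 2: track=338.1°, groundspeed=61.1 kt
Leg 3: track=237.4°, groundspeed=124.2 kt
Leg 4: track=231.2°, groundspeed=129.9 kt

Leg 1: heading 184.8°; drift -2.7° → track 182.1°, groundspeed 158.5 kt
Leg 2: heading 346.2°; drift -8.1° → track 338.1°, groundspeed 61.1 kt
Leg 3: heading 260.8°; drift -23.4° → track 237.4°, groundspeed 124.2 kt
Leg 4: heading 253.0°; drift -21.8° → track 231.2°, groundspeed 129.9 kt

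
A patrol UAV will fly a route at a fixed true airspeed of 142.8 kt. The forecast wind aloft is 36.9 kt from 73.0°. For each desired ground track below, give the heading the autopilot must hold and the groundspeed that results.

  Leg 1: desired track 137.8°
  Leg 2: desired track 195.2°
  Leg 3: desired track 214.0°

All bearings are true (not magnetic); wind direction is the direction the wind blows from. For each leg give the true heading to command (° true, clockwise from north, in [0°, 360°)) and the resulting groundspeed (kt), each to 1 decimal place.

Leg 1: heading=124.3°, groundspeed=123.1 kt
Leg 2: heading=182.6°, groundspeed=159.0 kt
Leg 3: heading=204.6°, groundspeed=169.6 kt

Leg 1: desired track 137.8°; wind correction -13.5° → command heading 124.3°, groundspeed 123.1 kt
Leg 2: desired track 195.2°; wind correction -12.6° → command heading 182.6°, groundspeed 159.0 kt
Leg 3: desired track 214.0°; wind correction -9.4° → command heading 204.6°, groundspeed 169.6 kt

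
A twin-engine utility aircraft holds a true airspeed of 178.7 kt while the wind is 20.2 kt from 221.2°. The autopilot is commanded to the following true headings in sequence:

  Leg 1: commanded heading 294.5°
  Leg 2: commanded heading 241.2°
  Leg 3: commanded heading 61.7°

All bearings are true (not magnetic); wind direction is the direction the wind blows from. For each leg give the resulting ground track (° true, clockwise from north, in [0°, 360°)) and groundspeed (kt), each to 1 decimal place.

Leg 1: track=300.9°, groundspeed=174.0 kt
Leg 2: track=243.7°, groundspeed=159.9 kt
Leg 3: track=59.6°, groundspeed=197.7 kt

Leg 1: heading 294.5°; drift +6.4° → track 300.9°, groundspeed 174.0 kt
Leg 2: heading 241.2°; drift +2.5° → track 243.7°, groundspeed 159.9 kt
Leg 3: heading 61.7°; drift -2.1° → track 59.6°, groundspeed 197.7 kt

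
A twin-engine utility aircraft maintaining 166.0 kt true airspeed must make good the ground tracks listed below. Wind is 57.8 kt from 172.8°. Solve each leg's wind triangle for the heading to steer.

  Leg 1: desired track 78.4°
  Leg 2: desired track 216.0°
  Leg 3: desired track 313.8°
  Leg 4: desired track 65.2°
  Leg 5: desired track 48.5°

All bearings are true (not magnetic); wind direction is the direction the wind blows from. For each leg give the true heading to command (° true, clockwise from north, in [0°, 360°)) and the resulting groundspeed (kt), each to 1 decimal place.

Leg 1: desired track 78.4°; wind correction +20.3° → command heading 98.7°, groundspeed 160.1 kt
Leg 2: desired track 216.0°; wind correction -13.8° → command heading 202.2°, groundspeed 119.1 kt
Leg 3: desired track 313.8°; wind correction -12.7° → command heading 301.1°, groundspeed 206.9 kt
Leg 4: desired track 65.2°; wind correction +19.4° → command heading 84.6°, groundspeed 174.1 kt
Leg 5: desired track 48.5°; wind correction +16.7° → command heading 65.2°, groundspeed 191.6 kt

Leg 1: heading=98.7°, groundspeed=160.1 kt
Leg 2: heading=202.2°, groundspeed=119.1 kt
Leg 3: heading=301.1°, groundspeed=206.9 kt
Leg 4: heading=84.6°, groundspeed=174.1 kt
Leg 5: heading=65.2°, groundspeed=191.6 kt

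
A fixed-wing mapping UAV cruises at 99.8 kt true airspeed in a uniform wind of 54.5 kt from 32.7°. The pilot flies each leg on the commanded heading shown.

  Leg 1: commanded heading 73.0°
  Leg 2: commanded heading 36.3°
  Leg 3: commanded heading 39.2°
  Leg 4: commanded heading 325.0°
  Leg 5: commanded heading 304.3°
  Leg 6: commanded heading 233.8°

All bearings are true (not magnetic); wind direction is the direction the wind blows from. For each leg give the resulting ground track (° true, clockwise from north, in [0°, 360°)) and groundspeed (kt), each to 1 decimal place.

Leg 1: track=104.2°, groundspeed=68.1 kt
Leg 2: track=40.6°, groundspeed=45.5 kt
Leg 3: track=46.9°, groundspeed=46.1 kt
Leg 4: track=292.5°, groundspeed=93.8 kt
Leg 5: track=275.3°, groundspeed=112.4 kt
Leg 6: track=226.4°, groundspeed=151.9 kt

Leg 1: heading 73.0°; drift +31.2° → track 104.2°, groundspeed 68.1 kt
Leg 2: heading 36.3°; drift +4.3° → track 40.6°, groundspeed 45.5 kt
Leg 3: heading 39.2°; drift +7.7° → track 46.9°, groundspeed 46.1 kt
Leg 4: heading 325.0°; drift -32.5° → track 292.5°, groundspeed 93.8 kt
Leg 5: heading 304.3°; drift -29.0° → track 275.3°, groundspeed 112.4 kt
Leg 6: heading 233.8°; drift -7.4° → track 226.4°, groundspeed 151.9 kt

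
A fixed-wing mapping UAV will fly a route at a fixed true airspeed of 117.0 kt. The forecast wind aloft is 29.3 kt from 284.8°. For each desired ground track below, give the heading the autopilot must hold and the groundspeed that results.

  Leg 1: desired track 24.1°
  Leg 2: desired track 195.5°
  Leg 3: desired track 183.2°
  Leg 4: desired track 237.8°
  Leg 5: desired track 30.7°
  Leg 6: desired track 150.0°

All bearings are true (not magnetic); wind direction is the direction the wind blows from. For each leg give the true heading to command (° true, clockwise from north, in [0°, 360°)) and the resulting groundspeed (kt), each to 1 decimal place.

Leg 1: desired track 24.1°; wind correction -14.3° → command heading 9.8°, groundspeed 118.1 kt
Leg 2: desired track 195.5°; wind correction +14.5° → command heading 210.0°, groundspeed 112.9 kt
Leg 3: desired track 183.2°; wind correction +14.2° → command heading 197.4°, groundspeed 119.3 kt
Leg 4: desired track 237.8°; wind correction +10.6° → command heading 248.4°, groundspeed 95.0 kt
Leg 5: desired track 30.7°; wind correction -13.9° → command heading 16.8°, groundspeed 121.6 kt
Leg 6: desired track 150.0°; wind correction +10.2° → command heading 160.2°, groundspeed 135.8 kt

Leg 1: heading=9.8°, groundspeed=118.1 kt
Leg 2: heading=210.0°, groundspeed=112.9 kt
Leg 3: heading=197.4°, groundspeed=119.3 kt
Leg 4: heading=248.4°, groundspeed=95.0 kt
Leg 5: heading=16.8°, groundspeed=121.6 kt
Leg 6: heading=160.2°, groundspeed=135.8 kt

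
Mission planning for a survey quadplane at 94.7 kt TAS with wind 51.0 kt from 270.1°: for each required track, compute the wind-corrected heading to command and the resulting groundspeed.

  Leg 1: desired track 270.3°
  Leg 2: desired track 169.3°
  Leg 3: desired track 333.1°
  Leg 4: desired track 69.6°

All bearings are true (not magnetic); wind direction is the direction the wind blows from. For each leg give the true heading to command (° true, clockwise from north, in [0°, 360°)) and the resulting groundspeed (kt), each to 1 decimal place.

Leg 1: desired track 270.3°; wind correction -0.1° → command heading 270.2°, groundspeed 43.7 kt
Leg 2: desired track 169.3°; wind correction +31.9° → command heading 201.2°, groundspeed 89.9 kt
Leg 3: desired track 333.1°; wind correction -28.7° → command heading 304.4°, groundspeed 59.9 kt
Leg 4: desired track 69.6°; wind correction -10.9° → command heading 58.7°, groundspeed 140.8 kt

Leg 1: heading=270.2°, groundspeed=43.7 kt
Leg 2: heading=201.2°, groundspeed=89.9 kt
Leg 3: heading=304.4°, groundspeed=59.9 kt
Leg 4: heading=58.7°, groundspeed=140.8 kt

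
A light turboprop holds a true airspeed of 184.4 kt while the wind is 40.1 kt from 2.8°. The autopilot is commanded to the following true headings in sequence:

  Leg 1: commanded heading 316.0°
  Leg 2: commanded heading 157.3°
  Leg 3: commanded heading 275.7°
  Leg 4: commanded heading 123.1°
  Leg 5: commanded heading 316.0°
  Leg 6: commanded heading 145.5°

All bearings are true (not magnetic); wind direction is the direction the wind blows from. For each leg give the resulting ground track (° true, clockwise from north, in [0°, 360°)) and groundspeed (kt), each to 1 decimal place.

Leg 1: track=305.4°, groundspeed=159.6 kt
Leg 2: track=161.8°, groundspeed=221.3 kt
Leg 3: track=263.3°, groundspeed=186.7 kt
Leg 4: track=132.7°, groundspeed=207.5 kt
Leg 5: track=305.4°, groundspeed=159.6 kt
Leg 6: track=151.9°, groundspeed=217.7 kt

Leg 1: heading 316.0°; drift -10.6° → track 305.4°, groundspeed 159.6 kt
Leg 2: heading 157.3°; drift +4.5° → track 161.8°, groundspeed 221.3 kt
Leg 3: heading 275.7°; drift -12.4° → track 263.3°, groundspeed 186.7 kt
Leg 4: heading 123.1°; drift +9.6° → track 132.7°, groundspeed 207.5 kt
Leg 5: heading 316.0°; drift -10.6° → track 305.4°, groundspeed 159.6 kt
Leg 6: heading 145.5°; drift +6.4° → track 151.9°, groundspeed 217.7 kt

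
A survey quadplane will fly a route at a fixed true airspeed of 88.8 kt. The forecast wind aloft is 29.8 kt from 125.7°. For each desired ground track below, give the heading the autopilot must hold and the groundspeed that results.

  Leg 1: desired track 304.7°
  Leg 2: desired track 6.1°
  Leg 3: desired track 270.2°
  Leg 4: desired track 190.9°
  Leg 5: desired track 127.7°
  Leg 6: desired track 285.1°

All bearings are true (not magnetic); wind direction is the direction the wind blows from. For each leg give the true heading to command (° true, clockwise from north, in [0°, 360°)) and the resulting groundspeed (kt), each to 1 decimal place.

Leg 1: desired track 304.7°; wind correction -0.3° → command heading 304.4°, groundspeed 118.6 kt
Leg 2: desired track 6.1°; wind correction +17.0° → command heading 23.1°, groundspeed 99.7 kt
Leg 3: desired track 270.2°; wind correction -11.2° → command heading 259.0°, groundspeed 111.4 kt
Leg 4: desired track 190.9°; wind correction -17.7° → command heading 173.2°, groundspeed 72.1 kt
Leg 5: desired track 127.7°; wind correction -0.7° → command heading 127.0°, groundspeed 59.0 kt
Leg 6: desired track 285.1°; wind correction -6.8° → command heading 278.3°, groundspeed 116.1 kt

Leg 1: heading=304.4°, groundspeed=118.6 kt
Leg 2: heading=23.1°, groundspeed=99.7 kt
Leg 3: heading=259.0°, groundspeed=111.4 kt
Leg 4: heading=173.2°, groundspeed=72.1 kt
Leg 5: heading=127.0°, groundspeed=59.0 kt
Leg 6: heading=278.3°, groundspeed=116.1 kt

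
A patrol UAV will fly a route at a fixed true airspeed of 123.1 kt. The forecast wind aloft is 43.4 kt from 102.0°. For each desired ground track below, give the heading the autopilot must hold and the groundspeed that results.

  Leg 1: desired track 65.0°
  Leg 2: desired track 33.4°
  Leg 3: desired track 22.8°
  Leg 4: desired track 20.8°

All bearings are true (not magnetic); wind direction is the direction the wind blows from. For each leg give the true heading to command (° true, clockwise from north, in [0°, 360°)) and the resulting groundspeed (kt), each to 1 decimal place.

Leg 1: heading=77.2°, groundspeed=85.6 kt
Leg 2: heading=52.6°, groundspeed=100.4 kt
Leg 3: heading=43.1°, groundspeed=107.4 kt
Leg 4: heading=41.2°, groundspeed=108.7 kt

Leg 1: desired track 65.0°; wind correction +12.2° → command heading 77.2°, groundspeed 85.6 kt
Leg 2: desired track 33.4°; wind correction +19.2° → command heading 52.6°, groundspeed 100.4 kt
Leg 3: desired track 22.8°; wind correction +20.3° → command heading 43.1°, groundspeed 107.4 kt
Leg 4: desired track 20.8°; wind correction +20.4° → command heading 41.2°, groundspeed 108.7 kt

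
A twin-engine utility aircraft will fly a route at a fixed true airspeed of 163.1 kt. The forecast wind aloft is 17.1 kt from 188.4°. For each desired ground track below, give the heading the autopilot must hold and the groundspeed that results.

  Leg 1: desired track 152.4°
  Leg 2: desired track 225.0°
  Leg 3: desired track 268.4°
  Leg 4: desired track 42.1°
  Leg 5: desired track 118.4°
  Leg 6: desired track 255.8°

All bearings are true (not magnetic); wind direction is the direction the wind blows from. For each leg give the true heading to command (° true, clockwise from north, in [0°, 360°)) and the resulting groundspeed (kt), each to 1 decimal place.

Leg 1: heading=155.9°, groundspeed=149.0 kt
Leg 2: heading=221.4°, groundspeed=149.1 kt
Leg 3: heading=262.5°, groundspeed=159.3 kt
Leg 4: heading=45.4°, groundspeed=177.1 kt
Leg 5: heading=124.1°, groundspeed=156.5 kt
Leg 6: heading=250.2°, groundspeed=155.8 kt

Leg 1: desired track 152.4°; wind correction +3.5° → command heading 155.9°, groundspeed 149.0 kt
Leg 2: desired track 225.0°; wind correction -3.6° → command heading 221.4°, groundspeed 149.1 kt
Leg 3: desired track 268.4°; wind correction -5.9° → command heading 262.5°, groundspeed 159.3 kt
Leg 4: desired track 42.1°; wind correction +3.3° → command heading 45.4°, groundspeed 177.1 kt
Leg 5: desired track 118.4°; wind correction +5.7° → command heading 124.1°, groundspeed 156.5 kt
Leg 6: desired track 255.8°; wind correction -5.6° → command heading 250.2°, groundspeed 155.8 kt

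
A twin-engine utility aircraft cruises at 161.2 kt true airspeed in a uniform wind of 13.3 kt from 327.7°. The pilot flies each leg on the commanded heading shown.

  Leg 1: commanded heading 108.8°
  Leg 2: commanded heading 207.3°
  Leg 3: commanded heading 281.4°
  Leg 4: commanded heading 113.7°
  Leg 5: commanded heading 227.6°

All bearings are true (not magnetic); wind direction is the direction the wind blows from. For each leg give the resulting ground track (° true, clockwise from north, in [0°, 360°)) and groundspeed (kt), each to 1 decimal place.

Leg 1: heading 108.8°; drift +2.8° → track 111.6°, groundspeed 171.8 kt
Leg 2: heading 207.3°; drift -3.9° → track 203.4°, groundspeed 168.3 kt
Leg 3: heading 281.4°; drift -3.6° → track 277.8°, groundspeed 152.3 kt
Leg 4: heading 113.7°; drift +2.5° → track 116.2°, groundspeed 172.4 kt
Leg 5: heading 227.6°; drift -4.6° → track 223.0°, groundspeed 164.1 kt

Leg 1: track=111.6°, groundspeed=171.8 kt
Leg 2: track=203.4°, groundspeed=168.3 kt
Leg 3: track=277.8°, groundspeed=152.3 kt
Leg 4: track=116.2°, groundspeed=172.4 kt
Leg 5: track=223.0°, groundspeed=164.1 kt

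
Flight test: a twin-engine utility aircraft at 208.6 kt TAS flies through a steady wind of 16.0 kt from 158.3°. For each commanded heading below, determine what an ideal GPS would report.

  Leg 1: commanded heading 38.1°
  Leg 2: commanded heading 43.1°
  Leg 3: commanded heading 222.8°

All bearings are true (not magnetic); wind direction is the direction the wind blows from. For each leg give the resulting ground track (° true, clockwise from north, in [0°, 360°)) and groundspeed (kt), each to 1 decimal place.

Leg 1: track=34.4°, groundspeed=217.1 kt
Leg 2: track=39.3°, groundspeed=215.9 kt
Leg 3: track=226.9°, groundspeed=202.2 kt

Leg 1: heading 38.1°; drift -3.7° → track 34.4°, groundspeed 217.1 kt
Leg 2: heading 43.1°; drift -3.8° → track 39.3°, groundspeed 215.9 kt
Leg 3: heading 222.8°; drift +4.1° → track 226.9°, groundspeed 202.2 kt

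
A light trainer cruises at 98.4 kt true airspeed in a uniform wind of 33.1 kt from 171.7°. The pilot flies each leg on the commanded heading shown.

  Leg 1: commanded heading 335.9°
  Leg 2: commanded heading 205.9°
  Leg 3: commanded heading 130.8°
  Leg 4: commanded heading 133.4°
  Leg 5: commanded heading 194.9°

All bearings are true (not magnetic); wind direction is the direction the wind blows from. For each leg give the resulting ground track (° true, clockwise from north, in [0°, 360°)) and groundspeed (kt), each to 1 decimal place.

Leg 1: track=339.9°, groundspeed=130.6 kt
Leg 2: track=220.6°, groundspeed=73.4 kt
Leg 3: track=114.3°, groundspeed=76.5 kt
Leg 4: track=117.6°, groundspeed=75.3 kt
Leg 5: track=205.8°, groundspeed=69.2 kt

Leg 1: heading 335.9°; drift +4.0° → track 339.9°, groundspeed 130.6 kt
Leg 2: heading 205.9°; drift +14.7° → track 220.6°, groundspeed 73.4 kt
Leg 3: heading 130.8°; drift -16.5° → track 114.3°, groundspeed 76.5 kt
Leg 4: heading 133.4°; drift -15.8° → track 117.6°, groundspeed 75.3 kt
Leg 5: heading 194.9°; drift +10.9° → track 205.8°, groundspeed 69.2 kt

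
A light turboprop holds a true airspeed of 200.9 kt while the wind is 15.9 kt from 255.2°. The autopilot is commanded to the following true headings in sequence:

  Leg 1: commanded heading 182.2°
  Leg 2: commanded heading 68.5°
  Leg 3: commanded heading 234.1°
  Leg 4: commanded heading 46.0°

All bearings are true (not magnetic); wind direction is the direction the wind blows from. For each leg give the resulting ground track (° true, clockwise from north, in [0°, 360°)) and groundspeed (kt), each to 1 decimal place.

Leg 1: track=177.8°, groundspeed=196.8 kt
Leg 2: track=69.0°, groundspeed=216.7 kt
Leg 3: track=232.3°, groundspeed=186.2 kt
Leg 4: track=48.1°, groundspeed=214.9 kt

Leg 1: heading 182.2°; drift -4.4° → track 177.8°, groundspeed 196.8 kt
Leg 2: heading 68.5°; drift +0.5° → track 69.0°, groundspeed 216.7 kt
Leg 3: heading 234.1°; drift -1.8° → track 232.3°, groundspeed 186.2 kt
Leg 4: heading 46.0°; drift +2.1° → track 48.1°, groundspeed 214.9 kt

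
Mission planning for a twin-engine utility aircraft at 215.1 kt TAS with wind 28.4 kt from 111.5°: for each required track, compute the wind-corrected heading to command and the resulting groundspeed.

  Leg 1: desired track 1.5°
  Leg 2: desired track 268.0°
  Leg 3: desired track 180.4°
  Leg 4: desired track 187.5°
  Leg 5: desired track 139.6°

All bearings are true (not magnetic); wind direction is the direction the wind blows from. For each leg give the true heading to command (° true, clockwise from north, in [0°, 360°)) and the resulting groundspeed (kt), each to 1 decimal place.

Leg 1: desired track 1.5°; wind correction +7.1° → command heading 8.6°, groundspeed 223.2 kt
Leg 2: desired track 268.0°; wind correction -3.0° → command heading 265.0°, groundspeed 240.8 kt
Leg 3: desired track 180.4°; wind correction -7.1° → command heading 173.3°, groundspeed 203.2 kt
Leg 4: desired track 187.5°; wind correction -7.4° → command heading 180.1°, groundspeed 206.5 kt
Leg 5: desired track 139.6°; wind correction -3.6° → command heading 136.0°, groundspeed 189.6 kt

Leg 1: heading=8.6°, groundspeed=223.2 kt
Leg 2: heading=265.0°, groundspeed=240.8 kt
Leg 3: heading=173.3°, groundspeed=203.2 kt
Leg 4: heading=180.1°, groundspeed=206.5 kt
Leg 5: heading=136.0°, groundspeed=189.6 kt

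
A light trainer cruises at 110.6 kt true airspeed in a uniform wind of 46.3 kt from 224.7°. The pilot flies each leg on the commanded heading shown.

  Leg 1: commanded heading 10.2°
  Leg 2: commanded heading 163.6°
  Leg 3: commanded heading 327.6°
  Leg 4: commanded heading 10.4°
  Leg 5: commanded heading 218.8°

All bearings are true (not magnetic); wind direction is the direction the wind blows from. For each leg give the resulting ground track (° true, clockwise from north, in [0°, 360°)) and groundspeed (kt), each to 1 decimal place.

Leg 1: heading 10.2°; drift +10.0° → track 20.2°, groundspeed 151.1 kt
Leg 2: heading 163.6°; drift -24.7° → track 138.9°, groundspeed 97.1 kt
Leg 3: heading 327.6°; drift +20.5° → track 348.1°, groundspeed 129.1 kt
Leg 4: heading 10.4°; drift +9.9° → track 20.3°, groundspeed 151.1 kt
Leg 5: heading 218.8°; drift -4.2° → track 214.6°, groundspeed 64.7 kt

Leg 1: track=20.2°, groundspeed=151.1 kt
Leg 2: track=138.9°, groundspeed=97.1 kt
Leg 3: track=348.1°, groundspeed=129.1 kt
Leg 4: track=20.3°, groundspeed=151.1 kt
Leg 5: track=214.6°, groundspeed=64.7 kt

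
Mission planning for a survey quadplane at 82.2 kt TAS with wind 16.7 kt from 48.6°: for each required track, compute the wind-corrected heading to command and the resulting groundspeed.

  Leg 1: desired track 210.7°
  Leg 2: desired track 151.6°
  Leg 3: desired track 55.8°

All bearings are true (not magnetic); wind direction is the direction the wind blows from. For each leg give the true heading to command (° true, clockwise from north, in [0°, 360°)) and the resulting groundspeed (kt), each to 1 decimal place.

Leg 1: heading=207.1°, groundspeed=97.9 kt
Leg 2: heading=140.2°, groundspeed=84.3 kt
Leg 3: heading=54.3°, groundspeed=65.6 kt

Leg 1: desired track 210.7°; wind correction -3.6° → command heading 207.1°, groundspeed 97.9 kt
Leg 2: desired track 151.6°; wind correction -11.4° → command heading 140.2°, groundspeed 84.3 kt
Leg 3: desired track 55.8°; wind correction -1.5° → command heading 54.3°, groundspeed 65.6 kt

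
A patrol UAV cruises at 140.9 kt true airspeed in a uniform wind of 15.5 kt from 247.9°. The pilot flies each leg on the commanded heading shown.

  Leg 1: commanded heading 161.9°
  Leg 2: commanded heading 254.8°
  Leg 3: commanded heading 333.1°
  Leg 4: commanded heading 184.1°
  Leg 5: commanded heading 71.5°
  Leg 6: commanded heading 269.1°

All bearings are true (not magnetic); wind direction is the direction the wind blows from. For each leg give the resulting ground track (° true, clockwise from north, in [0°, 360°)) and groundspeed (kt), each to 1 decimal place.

Leg 1: heading 161.9°; drift -6.3° → track 155.6°, groundspeed 140.7 kt
Leg 2: heading 254.8°; drift +0.8° → track 255.6°, groundspeed 125.5 kt
Leg 3: heading 333.1°; drift +6.3° → track 339.4°, groundspeed 140.5 kt
Leg 4: heading 184.1°; drift -5.9° → track 178.2°, groundspeed 134.8 kt
Leg 5: heading 71.5°; drift -0.4° → track 71.1°, groundspeed 156.4 kt
Leg 6: heading 269.1°; drift +2.5° → track 271.6°, groundspeed 126.6 kt

Leg 1: track=155.6°, groundspeed=140.7 kt
Leg 2: track=255.6°, groundspeed=125.5 kt
Leg 3: track=339.4°, groundspeed=140.5 kt
Leg 4: track=178.2°, groundspeed=134.8 kt
Leg 5: track=71.1°, groundspeed=156.4 kt
Leg 6: track=271.6°, groundspeed=126.6 kt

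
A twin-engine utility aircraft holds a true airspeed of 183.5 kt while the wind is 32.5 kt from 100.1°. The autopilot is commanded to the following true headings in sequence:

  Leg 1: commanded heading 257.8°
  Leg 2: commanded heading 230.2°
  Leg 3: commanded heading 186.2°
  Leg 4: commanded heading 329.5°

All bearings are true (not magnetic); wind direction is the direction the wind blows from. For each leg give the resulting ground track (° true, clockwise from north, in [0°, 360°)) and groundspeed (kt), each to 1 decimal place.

Leg 1: heading 257.8°; drift +3.3° → track 261.1°, groundspeed 213.9 kt
Leg 2: heading 230.2°; drift +6.9° → track 237.1°, groundspeed 205.9 kt
Leg 3: heading 186.2°; drift +10.1° → track 196.3°, groundspeed 184.2 kt
Leg 4: heading 329.5°; drift -6.9° → track 322.6°, groundspeed 206.1 kt

Leg 1: track=261.1°, groundspeed=213.9 kt
Leg 2: track=237.1°, groundspeed=205.9 kt
Leg 3: track=196.3°, groundspeed=184.2 kt
Leg 4: track=322.6°, groundspeed=206.1 kt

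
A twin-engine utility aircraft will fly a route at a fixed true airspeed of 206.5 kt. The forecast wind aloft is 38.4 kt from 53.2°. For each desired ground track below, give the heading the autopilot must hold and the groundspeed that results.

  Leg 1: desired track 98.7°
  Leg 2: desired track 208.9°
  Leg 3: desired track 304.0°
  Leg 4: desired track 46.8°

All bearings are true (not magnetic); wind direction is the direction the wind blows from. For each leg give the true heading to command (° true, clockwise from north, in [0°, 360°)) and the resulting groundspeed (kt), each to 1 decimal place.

Leg 1: desired track 98.7°; wind correction -7.6° → command heading 91.1°, groundspeed 177.8 kt
Leg 2: desired track 208.9°; wind correction -4.4° → command heading 204.5°, groundspeed 240.9 kt
Leg 3: desired track 304.0°; wind correction +10.1° → command heading 314.1°, groundspeed 215.9 kt
Leg 4: desired track 46.8°; wind correction +1.2° → command heading 48.0°, groundspeed 168.3 kt

Leg 1: heading=91.1°, groundspeed=177.8 kt
Leg 2: heading=204.5°, groundspeed=240.9 kt
Leg 3: heading=314.1°, groundspeed=215.9 kt
Leg 4: heading=48.0°, groundspeed=168.3 kt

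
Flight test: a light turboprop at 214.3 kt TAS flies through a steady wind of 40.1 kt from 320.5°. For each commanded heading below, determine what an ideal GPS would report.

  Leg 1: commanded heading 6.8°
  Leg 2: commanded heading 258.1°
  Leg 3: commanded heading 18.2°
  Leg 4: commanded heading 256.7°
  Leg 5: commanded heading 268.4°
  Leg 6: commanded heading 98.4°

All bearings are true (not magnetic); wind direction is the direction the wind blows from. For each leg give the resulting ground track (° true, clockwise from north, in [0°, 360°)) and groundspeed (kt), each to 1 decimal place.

Leg 1: heading 6.8°; drift +8.8° → track 15.6°, groundspeed 188.8 kt
Leg 2: heading 258.1°; drift -10.3° → track 247.8°, groundspeed 198.9 kt
Leg 3: heading 18.2°; drift +10.0° → track 28.2°, groundspeed 195.8 kt
Leg 4: heading 256.7°; drift -10.4° → track 246.3°, groundspeed 199.9 kt
Leg 5: heading 268.4°; drift -9.5° → track 258.9°, groundspeed 192.3 kt
Leg 6: heading 98.4°; drift +6.3° → track 104.7°, groundspeed 245.5 kt

Leg 1: track=15.6°, groundspeed=188.8 kt
Leg 2: track=247.8°, groundspeed=198.9 kt
Leg 3: track=28.2°, groundspeed=195.8 kt
Leg 4: track=246.3°, groundspeed=199.9 kt
Leg 5: track=258.9°, groundspeed=192.3 kt
Leg 6: track=104.7°, groundspeed=245.5 kt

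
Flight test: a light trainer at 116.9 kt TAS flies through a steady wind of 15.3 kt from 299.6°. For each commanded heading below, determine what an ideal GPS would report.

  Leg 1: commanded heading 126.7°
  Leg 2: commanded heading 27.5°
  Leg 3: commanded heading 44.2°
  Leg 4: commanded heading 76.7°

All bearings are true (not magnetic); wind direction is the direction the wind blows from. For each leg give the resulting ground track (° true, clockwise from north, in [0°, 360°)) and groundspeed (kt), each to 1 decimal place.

Leg 1: track=125.9°, groundspeed=132.1 kt
Leg 2: track=35.0°, groundspeed=117.3 kt
Leg 3: track=51.2°, groundspeed=121.7 kt
Leg 4: track=81.3°, groundspeed=128.5 kt

Leg 1: heading 126.7°; drift -0.8° → track 125.9°, groundspeed 132.1 kt
Leg 2: heading 27.5°; drift +7.5° → track 35.0°, groundspeed 117.3 kt
Leg 3: heading 44.2°; drift +7.0° → track 51.2°, groundspeed 121.7 kt
Leg 4: heading 76.7°; drift +4.6° → track 81.3°, groundspeed 128.5 kt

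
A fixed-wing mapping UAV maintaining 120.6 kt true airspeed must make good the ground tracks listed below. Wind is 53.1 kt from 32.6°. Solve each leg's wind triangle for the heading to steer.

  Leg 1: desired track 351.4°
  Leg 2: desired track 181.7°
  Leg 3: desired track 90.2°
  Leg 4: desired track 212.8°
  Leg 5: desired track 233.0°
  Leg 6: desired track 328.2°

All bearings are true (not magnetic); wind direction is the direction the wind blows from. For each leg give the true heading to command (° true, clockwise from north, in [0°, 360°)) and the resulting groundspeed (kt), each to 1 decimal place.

Leg 1: desired track 351.4°; wind correction +16.9° → command heading 8.3°, groundspeed 75.5 kt
Leg 2: desired track 181.7°; wind correction -13.1° → command heading 168.6°, groundspeed 163.0 kt
Leg 3: desired track 90.2°; wind correction -21.8° → command heading 68.4°, groundspeed 83.5 kt
Leg 4: desired track 212.8°; wind correction +0.1° → command heading 212.9°, groundspeed 173.7 kt
Leg 5: desired track 233.0°; wind correction +8.8° → command heading 241.8°, groundspeed 168.9 kt
Leg 6: desired track 328.2°; wind correction +23.4° → command heading 351.6°, groundspeed 87.7 kt

Leg 1: heading=8.3°, groundspeed=75.5 kt
Leg 2: heading=168.6°, groundspeed=163.0 kt
Leg 3: heading=68.4°, groundspeed=83.5 kt
Leg 4: heading=212.9°, groundspeed=173.7 kt
Leg 5: heading=241.8°, groundspeed=168.9 kt
Leg 6: heading=351.6°, groundspeed=87.7 kt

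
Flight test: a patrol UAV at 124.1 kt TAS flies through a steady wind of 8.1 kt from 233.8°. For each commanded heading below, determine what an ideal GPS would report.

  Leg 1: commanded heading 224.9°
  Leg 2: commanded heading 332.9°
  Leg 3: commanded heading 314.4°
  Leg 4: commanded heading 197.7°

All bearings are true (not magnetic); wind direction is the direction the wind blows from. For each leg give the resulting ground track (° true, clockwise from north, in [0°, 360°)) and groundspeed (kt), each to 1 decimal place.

Leg 1: heading 224.9°; drift -0.6° → track 224.3°, groundspeed 116.1 kt
Leg 2: heading 332.9°; drift +3.6° → track 336.5°, groundspeed 125.6 kt
Leg 3: heading 314.4°; drift +3.7° → track 318.1°, groundspeed 123.0 kt
Leg 4: heading 197.7°; drift -2.3° → track 195.4°, groundspeed 117.7 kt

Leg 1: track=224.3°, groundspeed=116.1 kt
Leg 2: track=336.5°, groundspeed=125.6 kt
Leg 3: track=318.1°, groundspeed=123.0 kt
Leg 4: track=195.4°, groundspeed=117.7 kt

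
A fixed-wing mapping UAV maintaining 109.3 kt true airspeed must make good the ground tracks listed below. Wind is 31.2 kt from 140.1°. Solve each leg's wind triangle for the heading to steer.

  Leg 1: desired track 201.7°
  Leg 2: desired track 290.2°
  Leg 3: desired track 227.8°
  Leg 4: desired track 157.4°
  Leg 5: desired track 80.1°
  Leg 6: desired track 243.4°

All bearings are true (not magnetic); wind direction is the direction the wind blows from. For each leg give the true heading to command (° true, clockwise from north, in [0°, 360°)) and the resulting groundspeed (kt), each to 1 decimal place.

Leg 1: desired track 201.7°; wind correction -14.5° → command heading 187.2°, groundspeed 91.0 kt
Leg 2: desired track 290.2°; wind correction -8.2° → command heading 282.0°, groundspeed 135.2 kt
Leg 3: desired track 227.8°; wind correction -16.6° → command heading 211.2°, groundspeed 103.5 kt
Leg 4: desired track 157.4°; wind correction -4.9° → command heading 152.5°, groundspeed 79.1 kt
Leg 5: desired track 80.1°; wind correction +14.3° → command heading 94.4°, groundspeed 90.3 kt
Leg 6: desired track 243.4°; wind correction -16.1° → command heading 227.3°, groundspeed 112.2 kt

Leg 1: heading=187.2°, groundspeed=91.0 kt
Leg 2: heading=282.0°, groundspeed=135.2 kt
Leg 3: heading=211.2°, groundspeed=103.5 kt
Leg 4: heading=152.5°, groundspeed=79.1 kt
Leg 5: heading=94.4°, groundspeed=90.3 kt
Leg 6: heading=227.3°, groundspeed=112.2 kt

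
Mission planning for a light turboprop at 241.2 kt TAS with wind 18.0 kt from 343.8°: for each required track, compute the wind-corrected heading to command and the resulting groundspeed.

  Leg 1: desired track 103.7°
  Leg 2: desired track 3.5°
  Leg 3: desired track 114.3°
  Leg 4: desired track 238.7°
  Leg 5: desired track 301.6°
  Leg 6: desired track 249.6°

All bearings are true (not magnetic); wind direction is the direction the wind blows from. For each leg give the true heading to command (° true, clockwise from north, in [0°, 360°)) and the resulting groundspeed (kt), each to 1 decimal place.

Leg 1: heading=100.0°, groundspeed=249.7 kt
Leg 2: heading=2.1°, groundspeed=224.2 kt
Leg 3: heading=111.0°, groundspeed=252.5 kt
Leg 4: heading=242.8°, groundspeed=245.3 kt
Leg 5: heading=304.5°, groundspeed=227.6 kt
Leg 6: heading=253.9°, groundspeed=241.8 kt

Leg 1: desired track 103.7°; wind correction -3.7° → command heading 100.0°, groundspeed 249.7 kt
Leg 2: desired track 3.5°; wind correction -1.4° → command heading 2.1°, groundspeed 224.2 kt
Leg 3: desired track 114.3°; wind correction -3.3° → command heading 111.0°, groundspeed 252.5 kt
Leg 4: desired track 238.7°; wind correction +4.1° → command heading 242.8°, groundspeed 245.3 kt
Leg 5: desired track 301.6°; wind correction +2.9° → command heading 304.5°, groundspeed 227.6 kt
Leg 6: desired track 249.6°; wind correction +4.3° → command heading 253.9°, groundspeed 241.8 kt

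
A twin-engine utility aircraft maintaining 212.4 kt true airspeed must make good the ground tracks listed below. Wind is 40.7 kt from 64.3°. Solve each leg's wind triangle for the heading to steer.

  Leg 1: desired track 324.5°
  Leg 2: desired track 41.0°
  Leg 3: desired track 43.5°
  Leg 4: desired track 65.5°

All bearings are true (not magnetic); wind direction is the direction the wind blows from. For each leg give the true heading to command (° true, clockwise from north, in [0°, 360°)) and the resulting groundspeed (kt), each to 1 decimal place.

Leg 1: heading=335.4°, groundspeed=215.5 kt
Leg 2: heading=45.3°, groundspeed=174.4 kt
Leg 3: heading=47.4°, groundspeed=173.9 kt
Leg 4: heading=65.3°, groundspeed=171.7 kt

Leg 1: desired track 324.5°; wind correction +10.9° → command heading 335.4°, groundspeed 215.5 kt
Leg 2: desired track 41.0°; wind correction +4.3° → command heading 45.3°, groundspeed 174.4 kt
Leg 3: desired track 43.5°; wind correction +3.9° → command heading 47.4°, groundspeed 173.9 kt
Leg 4: desired track 65.5°; wind correction -0.2° → command heading 65.3°, groundspeed 171.7 kt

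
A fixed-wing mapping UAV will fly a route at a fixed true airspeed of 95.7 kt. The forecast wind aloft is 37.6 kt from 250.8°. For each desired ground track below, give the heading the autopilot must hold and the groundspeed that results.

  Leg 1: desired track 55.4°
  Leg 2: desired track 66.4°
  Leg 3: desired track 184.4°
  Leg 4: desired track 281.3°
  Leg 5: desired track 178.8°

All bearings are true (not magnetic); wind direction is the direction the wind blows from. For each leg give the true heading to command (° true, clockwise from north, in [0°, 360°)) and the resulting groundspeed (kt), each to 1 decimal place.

Leg 1: desired track 55.4°; wind correction -6.0° → command heading 49.4°, groundspeed 131.4 kt
Leg 2: desired track 66.4°; wind correction -1.7° → command heading 64.7°, groundspeed 133.1 kt
Leg 3: desired track 184.4°; wind correction +21.1° → command heading 205.5°, groundspeed 74.2 kt
Leg 4: desired track 281.3°; wind correction -11.5° → command heading 269.8°, groundspeed 61.4 kt
Leg 5: desired track 178.8°; wind correction +21.9° → command heading 200.7°, groundspeed 77.1 kt

Leg 1: heading=49.4°, groundspeed=131.4 kt
Leg 2: heading=64.7°, groundspeed=133.1 kt
Leg 3: heading=205.5°, groundspeed=74.2 kt
Leg 4: heading=269.8°, groundspeed=61.4 kt
Leg 5: heading=200.7°, groundspeed=77.1 kt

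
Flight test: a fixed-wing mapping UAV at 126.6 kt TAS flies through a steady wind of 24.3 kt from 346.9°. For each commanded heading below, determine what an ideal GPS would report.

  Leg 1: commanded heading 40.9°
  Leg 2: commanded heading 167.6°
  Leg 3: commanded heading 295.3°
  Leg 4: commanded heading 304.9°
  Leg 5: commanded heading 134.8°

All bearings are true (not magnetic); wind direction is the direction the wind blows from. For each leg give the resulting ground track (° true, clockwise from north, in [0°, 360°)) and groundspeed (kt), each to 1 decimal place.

Leg 1: heading 40.9°; drift +9.9° → track 50.8°, groundspeed 114.0 kt
Leg 2: heading 167.6°; drift -0.1° → track 167.5°, groundspeed 150.9 kt
Leg 3: heading 295.3°; drift -9.7° → track 285.6°, groundspeed 113.1 kt
Leg 4: heading 304.9°; drift -8.5° → track 296.4°, groundspeed 109.8 kt
Leg 5: heading 134.8°; drift +5.0° → track 139.8°, groundspeed 147.8 kt

Leg 1: track=50.8°, groundspeed=114.0 kt
Leg 2: track=167.5°, groundspeed=150.9 kt
Leg 3: track=285.6°, groundspeed=113.1 kt
Leg 4: track=296.4°, groundspeed=109.8 kt
Leg 5: track=139.8°, groundspeed=147.8 kt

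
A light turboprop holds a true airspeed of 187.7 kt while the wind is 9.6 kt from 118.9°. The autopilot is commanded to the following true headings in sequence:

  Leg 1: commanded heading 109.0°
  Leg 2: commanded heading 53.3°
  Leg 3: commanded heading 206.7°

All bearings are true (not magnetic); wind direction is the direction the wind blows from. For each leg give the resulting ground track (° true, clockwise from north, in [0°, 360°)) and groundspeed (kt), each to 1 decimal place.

Leg 1: track=108.5°, groundspeed=178.3 kt
Leg 2: track=50.6°, groundspeed=183.9 kt
Leg 3: track=209.6°, groundspeed=187.6 kt

Leg 1: heading 109.0°; drift -0.5° → track 108.5°, groundspeed 178.3 kt
Leg 2: heading 53.3°; drift -2.7° → track 50.6°, groundspeed 183.9 kt
Leg 3: heading 206.7°; drift +2.9° → track 209.6°, groundspeed 187.6 kt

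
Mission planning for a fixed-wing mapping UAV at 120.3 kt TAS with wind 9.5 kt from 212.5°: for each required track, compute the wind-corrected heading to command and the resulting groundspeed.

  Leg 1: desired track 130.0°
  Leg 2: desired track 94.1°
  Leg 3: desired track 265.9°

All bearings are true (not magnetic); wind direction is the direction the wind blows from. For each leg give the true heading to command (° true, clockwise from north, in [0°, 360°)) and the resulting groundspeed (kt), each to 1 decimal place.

Leg 1: heading=134.5°, groundspeed=118.7 kt
Leg 2: heading=98.1°, groundspeed=124.5 kt
Leg 3: heading=262.3°, groundspeed=114.4 kt

Leg 1: desired track 130.0°; wind correction +4.5° → command heading 134.5°, groundspeed 118.7 kt
Leg 2: desired track 94.1°; wind correction +4.0° → command heading 98.1°, groundspeed 124.5 kt
Leg 3: desired track 265.9°; wind correction -3.6° → command heading 262.3°, groundspeed 114.4 kt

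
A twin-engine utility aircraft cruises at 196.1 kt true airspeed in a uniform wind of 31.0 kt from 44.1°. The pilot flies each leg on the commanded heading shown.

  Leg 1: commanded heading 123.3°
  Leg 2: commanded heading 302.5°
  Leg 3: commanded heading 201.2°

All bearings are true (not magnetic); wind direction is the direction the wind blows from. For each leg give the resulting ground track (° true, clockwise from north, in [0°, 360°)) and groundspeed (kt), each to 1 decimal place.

Leg 1: track=132.4°, groundspeed=192.7 kt
Leg 2: track=294.0°, groundspeed=204.6 kt
Leg 3: track=204.3°, groundspeed=225.0 kt

Leg 1: heading 123.3°; drift +9.1° → track 132.4°, groundspeed 192.7 kt
Leg 2: heading 302.5°; drift -8.5° → track 294.0°, groundspeed 204.6 kt
Leg 3: heading 201.2°; drift +3.1° → track 204.3°, groundspeed 225.0 kt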